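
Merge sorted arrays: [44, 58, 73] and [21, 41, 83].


Take 21 from B
Take 41 from B
Take 44 from A
Take 58 from A
Take 73 from A

Merged: [21, 41, 44, 58, 73, 83]


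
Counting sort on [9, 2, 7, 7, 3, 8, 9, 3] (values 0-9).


Input: [9, 2, 7, 7, 3, 8, 9, 3]
Counts: [0, 0, 1, 2, 0, 0, 0, 2, 1, 2]

Sorted: [2, 3, 3, 7, 7, 8, 9, 9]


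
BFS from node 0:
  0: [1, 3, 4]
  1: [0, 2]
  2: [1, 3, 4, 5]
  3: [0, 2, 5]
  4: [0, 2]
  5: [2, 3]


Visit 0, enqueue [1, 3, 4]
Visit 1, enqueue [2]
Visit 3, enqueue [5]
Visit 4, enqueue []
Visit 2, enqueue []
Visit 5, enqueue []

BFS order: [0, 1, 3, 4, 2, 5]


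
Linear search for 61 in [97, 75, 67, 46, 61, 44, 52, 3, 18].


i=0: 97!=61
i=1: 75!=61
i=2: 67!=61
i=3: 46!=61
i=4: 61==61 found!

Found at 4, 5 comps


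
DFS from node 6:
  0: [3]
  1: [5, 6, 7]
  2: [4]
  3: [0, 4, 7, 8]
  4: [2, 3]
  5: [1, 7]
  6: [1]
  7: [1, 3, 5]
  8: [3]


Visit 6, push [1]
Visit 1, push [7, 5]
Visit 5, push [7]
Visit 7, push [3]
Visit 3, push [8, 4, 0]
Visit 0, push []
Visit 4, push [2]
Visit 2, push []
Visit 8, push []

DFS order: [6, 1, 5, 7, 3, 0, 4, 2, 8]


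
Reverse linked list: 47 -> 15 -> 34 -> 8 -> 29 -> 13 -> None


Step 1: curr=47, set curr.next=prev(None) | reversed so far: 47
Step 2: curr=15, set curr.next=prev(47) | reversed so far: 15 -> 47
Step 3: curr=34, set curr.next=prev(15) | reversed so far: 34 -> 15 -> 47
Step 4: curr=8, set curr.next=prev(34) | reversed so far: 8 -> 34 -> 15 -> 47
Step 5: curr=29, set curr.next=prev(8) | reversed so far: 29 -> 8 -> 34 -> 15 -> 47
Step 6: curr=13, set curr.next=prev(29) | reversed so far: 13 -> 29 -> 8 -> 34 -> 15 -> 47

13 -> 29 -> 8 -> 34 -> 15 -> 47 -> None


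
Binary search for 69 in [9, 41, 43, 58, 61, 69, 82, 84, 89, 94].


Step 1: lo=0, hi=9, mid=4, val=61
Step 2: lo=5, hi=9, mid=7, val=84
Step 3: lo=5, hi=6, mid=5, val=69

Found at index 5


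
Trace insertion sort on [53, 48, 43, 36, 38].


Initial: [53, 48, 43, 36, 38]
Insert 48: [48, 53, 43, 36, 38]
Insert 43: [43, 48, 53, 36, 38]
Insert 36: [36, 43, 48, 53, 38]
Insert 38: [36, 38, 43, 48, 53]

Sorted: [36, 38, 43, 48, 53]


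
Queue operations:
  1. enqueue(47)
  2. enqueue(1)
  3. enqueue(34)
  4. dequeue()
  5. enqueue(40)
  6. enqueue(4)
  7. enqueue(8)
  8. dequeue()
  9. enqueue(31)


enqueue(47) -> [47]
enqueue(1) -> [47, 1]
enqueue(34) -> [47, 1, 34]
dequeue()->47, [1, 34]
enqueue(40) -> [1, 34, 40]
enqueue(4) -> [1, 34, 40, 4]
enqueue(8) -> [1, 34, 40, 4, 8]
dequeue()->1, [34, 40, 4, 8]
enqueue(31) -> [34, 40, 4, 8, 31]

Final queue: [34, 40, 4, 8, 31]


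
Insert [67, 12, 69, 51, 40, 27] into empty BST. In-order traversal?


Insert 67: root
Insert 12: L from 67
Insert 69: R from 67
Insert 51: L from 67 -> R from 12
Insert 40: L from 67 -> R from 12 -> L from 51
Insert 27: L from 67 -> R from 12 -> L from 51 -> L from 40

In-order: [12, 27, 40, 51, 67, 69]


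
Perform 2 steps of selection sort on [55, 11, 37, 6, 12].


Initial: [55, 11, 37, 6, 12]
Step 1: min=6 at 3
  Swap: [6, 11, 37, 55, 12]
Step 2: min=11 at 1
  Swap: [6, 11, 37, 55, 12]

After 2 steps: [6, 11, 37, 55, 12]


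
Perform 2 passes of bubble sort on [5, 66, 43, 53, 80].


Initial: [5, 66, 43, 53, 80]
Pass 1: [5, 43, 53, 66, 80] (2 swaps)
Pass 2: [5, 43, 53, 66, 80] (0 swaps)

After 2 passes: [5, 43, 53, 66, 80]


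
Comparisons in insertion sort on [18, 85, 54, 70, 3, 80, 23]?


Algorithm: insertion sort
Input: [18, 85, 54, 70, 3, 80, 23]
Sorted: [3, 18, 23, 54, 70, 80, 85]

16


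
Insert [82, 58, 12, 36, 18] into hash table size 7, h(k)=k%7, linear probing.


Insert 82: h=5 -> slot 5
Insert 58: h=2 -> slot 2
Insert 12: h=5, 1 probes -> slot 6
Insert 36: h=1 -> slot 1
Insert 18: h=4 -> slot 4

Table: [None, 36, 58, None, 18, 82, 12]


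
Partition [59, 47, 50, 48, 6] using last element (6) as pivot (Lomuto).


Pivot: 6
Place pivot at 0: [6, 47, 50, 48, 59]

Partitioned: [6, 47, 50, 48, 59]


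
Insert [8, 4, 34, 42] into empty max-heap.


Insert 8: [8]
Insert 4: [8, 4]
Insert 34: [34, 4, 8]
Insert 42: [42, 34, 8, 4]

Final heap: [42, 34, 8, 4]


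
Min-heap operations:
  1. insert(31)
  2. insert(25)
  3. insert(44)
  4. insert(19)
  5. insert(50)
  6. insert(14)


insert(31) -> [31]
insert(25) -> [25, 31]
insert(44) -> [25, 31, 44]
insert(19) -> [19, 25, 44, 31]
insert(50) -> [19, 25, 44, 31, 50]
insert(14) -> [14, 25, 19, 31, 50, 44]

Final heap: [14, 25, 19, 31, 50, 44]


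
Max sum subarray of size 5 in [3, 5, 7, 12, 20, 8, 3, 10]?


[0:5]: 47
[1:6]: 52
[2:7]: 50
[3:8]: 53

Max: 53 at [3:8]


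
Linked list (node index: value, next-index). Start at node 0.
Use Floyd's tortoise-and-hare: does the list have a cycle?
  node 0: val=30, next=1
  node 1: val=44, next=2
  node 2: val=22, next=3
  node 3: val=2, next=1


Floyd's tortoise (slow, +1) and hare (fast, +2):
  init: slow=0, fast=0
  step 1: slow=1, fast=2
  step 2: slow=2, fast=1
  step 3: slow=3, fast=3
  slow == fast at node 3: cycle detected

Cycle: yes


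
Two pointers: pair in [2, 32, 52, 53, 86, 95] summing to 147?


lo=0(2)+hi=5(95)=97
lo=1(32)+hi=5(95)=127
lo=2(52)+hi=5(95)=147

Yes: 52+95=147


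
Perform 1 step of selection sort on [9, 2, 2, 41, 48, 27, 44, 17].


Initial: [9, 2, 2, 41, 48, 27, 44, 17]
Step 1: min=2 at 1
  Swap: [2, 9, 2, 41, 48, 27, 44, 17]

After 1 step: [2, 9, 2, 41, 48, 27, 44, 17]


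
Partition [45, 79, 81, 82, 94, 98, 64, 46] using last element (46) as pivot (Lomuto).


Pivot: 46
  45 <= 46: advance i (no swap)
Place pivot at 1: [45, 46, 81, 82, 94, 98, 64, 79]

Partitioned: [45, 46, 81, 82, 94, 98, 64, 79]


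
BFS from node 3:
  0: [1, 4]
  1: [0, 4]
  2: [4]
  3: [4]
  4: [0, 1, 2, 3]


Visit 3, enqueue [4]
Visit 4, enqueue [0, 1, 2]
Visit 0, enqueue []
Visit 1, enqueue []
Visit 2, enqueue []

BFS order: [3, 4, 0, 1, 2]


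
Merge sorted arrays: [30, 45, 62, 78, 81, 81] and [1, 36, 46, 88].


Take 1 from B
Take 30 from A
Take 36 from B
Take 45 from A
Take 46 from B
Take 62 from A
Take 78 from A
Take 81 from A
Take 81 from A

Merged: [1, 30, 36, 45, 46, 62, 78, 81, 81, 88]


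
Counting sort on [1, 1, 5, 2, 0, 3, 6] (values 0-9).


Input: [1, 1, 5, 2, 0, 3, 6]
Counts: [1, 2, 1, 1, 0, 1, 1, 0, 0, 0]

Sorted: [0, 1, 1, 2, 3, 5, 6]


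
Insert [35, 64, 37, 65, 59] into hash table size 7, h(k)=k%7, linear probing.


Insert 35: h=0 -> slot 0
Insert 64: h=1 -> slot 1
Insert 37: h=2 -> slot 2
Insert 65: h=2, 1 probes -> slot 3
Insert 59: h=3, 1 probes -> slot 4

Table: [35, 64, 37, 65, 59, None, None]


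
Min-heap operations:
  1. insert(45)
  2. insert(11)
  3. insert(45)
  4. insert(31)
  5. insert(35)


insert(45) -> [45]
insert(11) -> [11, 45]
insert(45) -> [11, 45, 45]
insert(31) -> [11, 31, 45, 45]
insert(35) -> [11, 31, 45, 45, 35]

Final heap: [11, 31, 45, 45, 35]


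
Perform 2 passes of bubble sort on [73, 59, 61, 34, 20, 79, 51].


Initial: [73, 59, 61, 34, 20, 79, 51]
Pass 1: [59, 61, 34, 20, 73, 51, 79] (5 swaps)
Pass 2: [59, 34, 20, 61, 51, 73, 79] (3 swaps)

After 2 passes: [59, 34, 20, 61, 51, 73, 79]


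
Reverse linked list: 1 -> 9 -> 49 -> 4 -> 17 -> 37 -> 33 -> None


Step 1: curr=1, set curr.next=prev(None) | reversed so far: 1
Step 2: curr=9, set curr.next=prev(1) | reversed so far: 9 -> 1
Step 3: curr=49, set curr.next=prev(9) | reversed so far: 49 -> 9 -> 1
Step 4: curr=4, set curr.next=prev(49) | reversed so far: 4 -> 49 -> 9 -> 1
Step 5: curr=17, set curr.next=prev(4) | reversed so far: 17 -> 4 -> 49 -> 9 -> 1
Step 6: curr=37, set curr.next=prev(17) | reversed so far: 37 -> 17 -> 4 -> 49 -> 9 -> 1
Step 7: curr=33, set curr.next=prev(37) | reversed so far: 33 -> 37 -> 17 -> 4 -> 49 -> 9 -> 1

33 -> 37 -> 17 -> 4 -> 49 -> 9 -> 1 -> None


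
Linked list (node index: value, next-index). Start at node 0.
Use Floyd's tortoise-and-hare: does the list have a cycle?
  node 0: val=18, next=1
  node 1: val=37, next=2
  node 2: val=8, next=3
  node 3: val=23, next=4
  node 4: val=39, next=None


Floyd's tortoise (slow, +1) and hare (fast, +2):
  init: slow=0, fast=0
  step 1: slow=1, fast=2
  step 2: slow=2, fast=4
  step 3: fast -> None, no cycle

Cycle: no


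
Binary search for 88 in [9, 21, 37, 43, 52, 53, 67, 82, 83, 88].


Step 1: lo=0, hi=9, mid=4, val=52
Step 2: lo=5, hi=9, mid=7, val=82
Step 3: lo=8, hi=9, mid=8, val=83
Step 4: lo=9, hi=9, mid=9, val=88

Found at index 9


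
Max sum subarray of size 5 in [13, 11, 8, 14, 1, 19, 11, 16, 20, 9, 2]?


[0:5]: 47
[1:6]: 53
[2:7]: 53
[3:8]: 61
[4:9]: 67
[5:10]: 75
[6:11]: 58

Max: 75 at [5:10]


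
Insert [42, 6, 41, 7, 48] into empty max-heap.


Insert 42: [42]
Insert 6: [42, 6]
Insert 41: [42, 6, 41]
Insert 7: [42, 7, 41, 6]
Insert 48: [48, 42, 41, 6, 7]

Final heap: [48, 42, 41, 6, 7]


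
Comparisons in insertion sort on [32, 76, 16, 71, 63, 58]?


Algorithm: insertion sort
Input: [32, 76, 16, 71, 63, 58]
Sorted: [16, 32, 58, 63, 71, 76]

12


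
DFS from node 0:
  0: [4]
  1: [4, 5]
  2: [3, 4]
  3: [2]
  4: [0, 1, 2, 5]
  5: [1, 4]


Visit 0, push [4]
Visit 4, push [5, 2, 1]
Visit 1, push [5]
Visit 5, push []
Visit 2, push [3]
Visit 3, push []

DFS order: [0, 4, 1, 5, 2, 3]


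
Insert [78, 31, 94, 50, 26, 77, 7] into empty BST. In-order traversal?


Insert 78: root
Insert 31: L from 78
Insert 94: R from 78
Insert 50: L from 78 -> R from 31
Insert 26: L from 78 -> L from 31
Insert 77: L from 78 -> R from 31 -> R from 50
Insert 7: L from 78 -> L from 31 -> L from 26

In-order: [7, 26, 31, 50, 77, 78, 94]


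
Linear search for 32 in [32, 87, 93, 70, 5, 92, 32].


i=0: 32==32 found!

Found at 0, 1 comps


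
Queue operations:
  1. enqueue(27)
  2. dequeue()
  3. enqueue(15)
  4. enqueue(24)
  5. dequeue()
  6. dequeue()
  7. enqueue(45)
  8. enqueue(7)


enqueue(27) -> [27]
dequeue()->27, []
enqueue(15) -> [15]
enqueue(24) -> [15, 24]
dequeue()->15, [24]
dequeue()->24, []
enqueue(45) -> [45]
enqueue(7) -> [45, 7]

Final queue: [45, 7]


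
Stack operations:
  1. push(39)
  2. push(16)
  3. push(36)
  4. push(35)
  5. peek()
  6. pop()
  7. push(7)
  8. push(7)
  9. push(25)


push(39) -> [39]
push(16) -> [39, 16]
push(36) -> [39, 16, 36]
push(35) -> [39, 16, 36, 35]
peek()->35
pop()->35, [39, 16, 36]
push(7) -> [39, 16, 36, 7]
push(7) -> [39, 16, 36, 7, 7]
push(25) -> [39, 16, 36, 7, 7, 25]

Final stack: [39, 16, 36, 7, 7, 25]


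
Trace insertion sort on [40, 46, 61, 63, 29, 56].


Initial: [40, 46, 61, 63, 29, 56]
Insert 46: [40, 46, 61, 63, 29, 56]
Insert 61: [40, 46, 61, 63, 29, 56]
Insert 63: [40, 46, 61, 63, 29, 56]
Insert 29: [29, 40, 46, 61, 63, 56]
Insert 56: [29, 40, 46, 56, 61, 63]

Sorted: [29, 40, 46, 56, 61, 63]


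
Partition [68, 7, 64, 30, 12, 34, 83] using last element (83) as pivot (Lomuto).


Pivot: 83
  68 <= 83: advance i (no swap)
  7 <= 83: advance i (no swap)
  64 <= 83: advance i (no swap)
  30 <= 83: advance i (no swap)
  12 <= 83: advance i (no swap)
  34 <= 83: advance i (no swap)
Place pivot at 6: [68, 7, 64, 30, 12, 34, 83]

Partitioned: [68, 7, 64, 30, 12, 34, 83]


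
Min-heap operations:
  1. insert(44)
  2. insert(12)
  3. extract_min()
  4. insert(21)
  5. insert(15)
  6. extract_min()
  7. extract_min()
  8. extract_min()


insert(44) -> [44]
insert(12) -> [12, 44]
extract_min()->12, [44]
insert(21) -> [21, 44]
insert(15) -> [15, 44, 21]
extract_min()->15, [21, 44]
extract_min()->21, [44]
extract_min()->44, []

Final heap: []


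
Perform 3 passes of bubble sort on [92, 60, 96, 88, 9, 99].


Initial: [92, 60, 96, 88, 9, 99]
Pass 1: [60, 92, 88, 9, 96, 99] (3 swaps)
Pass 2: [60, 88, 9, 92, 96, 99] (2 swaps)
Pass 3: [60, 9, 88, 92, 96, 99] (1 swaps)

After 3 passes: [60, 9, 88, 92, 96, 99]


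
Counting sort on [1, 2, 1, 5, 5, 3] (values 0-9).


Input: [1, 2, 1, 5, 5, 3]
Counts: [0, 2, 1, 1, 0, 2, 0, 0, 0, 0]

Sorted: [1, 1, 2, 3, 5, 5]


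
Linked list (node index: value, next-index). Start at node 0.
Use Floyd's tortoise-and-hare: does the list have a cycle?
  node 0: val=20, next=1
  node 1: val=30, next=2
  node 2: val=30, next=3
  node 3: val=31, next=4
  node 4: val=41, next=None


Floyd's tortoise (slow, +1) and hare (fast, +2):
  init: slow=0, fast=0
  step 1: slow=1, fast=2
  step 2: slow=2, fast=4
  step 3: fast -> None, no cycle

Cycle: no


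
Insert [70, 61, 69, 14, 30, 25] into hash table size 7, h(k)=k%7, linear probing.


Insert 70: h=0 -> slot 0
Insert 61: h=5 -> slot 5
Insert 69: h=6 -> slot 6
Insert 14: h=0, 1 probes -> slot 1
Insert 30: h=2 -> slot 2
Insert 25: h=4 -> slot 4

Table: [70, 14, 30, None, 25, 61, 69]


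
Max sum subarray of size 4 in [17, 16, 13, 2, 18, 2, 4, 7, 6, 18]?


[0:4]: 48
[1:5]: 49
[2:6]: 35
[3:7]: 26
[4:8]: 31
[5:9]: 19
[6:10]: 35

Max: 49 at [1:5]


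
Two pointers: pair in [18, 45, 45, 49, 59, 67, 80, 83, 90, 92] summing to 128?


lo=0(18)+hi=9(92)=110
lo=1(45)+hi=9(92)=137
lo=1(45)+hi=8(90)=135
lo=1(45)+hi=7(83)=128

Yes: 45+83=128


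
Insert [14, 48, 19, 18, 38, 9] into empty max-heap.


Insert 14: [14]
Insert 48: [48, 14]
Insert 19: [48, 14, 19]
Insert 18: [48, 18, 19, 14]
Insert 38: [48, 38, 19, 14, 18]
Insert 9: [48, 38, 19, 14, 18, 9]

Final heap: [48, 38, 19, 14, 18, 9]


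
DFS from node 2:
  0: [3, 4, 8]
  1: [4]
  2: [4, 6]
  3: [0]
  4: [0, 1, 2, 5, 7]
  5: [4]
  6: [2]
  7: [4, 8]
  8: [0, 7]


Visit 2, push [6, 4]
Visit 4, push [7, 5, 1, 0]
Visit 0, push [8, 3]
Visit 3, push []
Visit 8, push [7]
Visit 7, push []
Visit 1, push []
Visit 5, push []
Visit 6, push []

DFS order: [2, 4, 0, 3, 8, 7, 1, 5, 6]


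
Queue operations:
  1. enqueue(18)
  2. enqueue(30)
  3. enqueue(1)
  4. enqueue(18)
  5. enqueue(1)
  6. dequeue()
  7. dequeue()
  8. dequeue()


enqueue(18) -> [18]
enqueue(30) -> [18, 30]
enqueue(1) -> [18, 30, 1]
enqueue(18) -> [18, 30, 1, 18]
enqueue(1) -> [18, 30, 1, 18, 1]
dequeue()->18, [30, 1, 18, 1]
dequeue()->30, [1, 18, 1]
dequeue()->1, [18, 1]

Final queue: [18, 1]


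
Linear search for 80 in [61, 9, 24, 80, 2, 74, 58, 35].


i=0: 61!=80
i=1: 9!=80
i=2: 24!=80
i=3: 80==80 found!

Found at 3, 4 comps


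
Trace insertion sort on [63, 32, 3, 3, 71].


Initial: [63, 32, 3, 3, 71]
Insert 32: [32, 63, 3, 3, 71]
Insert 3: [3, 32, 63, 3, 71]
Insert 3: [3, 3, 32, 63, 71]
Insert 71: [3, 3, 32, 63, 71]

Sorted: [3, 3, 32, 63, 71]


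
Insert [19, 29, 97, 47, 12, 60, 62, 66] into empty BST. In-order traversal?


Insert 19: root
Insert 29: R from 19
Insert 97: R from 19 -> R from 29
Insert 47: R from 19 -> R from 29 -> L from 97
Insert 12: L from 19
Insert 60: R from 19 -> R from 29 -> L from 97 -> R from 47
Insert 62: R from 19 -> R from 29 -> L from 97 -> R from 47 -> R from 60
Insert 66: R from 19 -> R from 29 -> L from 97 -> R from 47 -> R from 60 -> R from 62

In-order: [12, 19, 29, 47, 60, 62, 66, 97]


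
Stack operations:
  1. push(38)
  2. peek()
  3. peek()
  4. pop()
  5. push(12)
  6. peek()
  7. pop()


push(38) -> [38]
peek()->38
peek()->38
pop()->38, []
push(12) -> [12]
peek()->12
pop()->12, []

Final stack: []


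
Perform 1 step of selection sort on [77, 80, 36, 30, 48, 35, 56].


Initial: [77, 80, 36, 30, 48, 35, 56]
Step 1: min=30 at 3
  Swap: [30, 80, 36, 77, 48, 35, 56]

After 1 step: [30, 80, 36, 77, 48, 35, 56]


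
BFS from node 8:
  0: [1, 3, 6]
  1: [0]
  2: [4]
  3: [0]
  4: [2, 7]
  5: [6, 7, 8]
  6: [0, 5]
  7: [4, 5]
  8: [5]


Visit 8, enqueue [5]
Visit 5, enqueue [6, 7]
Visit 6, enqueue [0]
Visit 7, enqueue [4]
Visit 0, enqueue [1, 3]
Visit 4, enqueue [2]
Visit 1, enqueue []
Visit 3, enqueue []
Visit 2, enqueue []

BFS order: [8, 5, 6, 7, 0, 4, 1, 3, 2]


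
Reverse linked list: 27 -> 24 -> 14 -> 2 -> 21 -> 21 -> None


Step 1: curr=27, set curr.next=prev(None) | reversed so far: 27
Step 2: curr=24, set curr.next=prev(27) | reversed so far: 24 -> 27
Step 3: curr=14, set curr.next=prev(24) | reversed so far: 14 -> 24 -> 27
Step 4: curr=2, set curr.next=prev(14) | reversed so far: 2 -> 14 -> 24 -> 27
Step 5: curr=21, set curr.next=prev(2) | reversed so far: 21 -> 2 -> 14 -> 24 -> 27
Step 6: curr=21, set curr.next=prev(21) | reversed so far: 21 -> 21 -> 2 -> 14 -> 24 -> 27

21 -> 21 -> 2 -> 14 -> 24 -> 27 -> None


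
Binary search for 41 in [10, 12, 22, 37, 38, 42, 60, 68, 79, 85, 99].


Step 1: lo=0, hi=10, mid=5, val=42
Step 2: lo=0, hi=4, mid=2, val=22
Step 3: lo=3, hi=4, mid=3, val=37
Step 4: lo=4, hi=4, mid=4, val=38

Not found


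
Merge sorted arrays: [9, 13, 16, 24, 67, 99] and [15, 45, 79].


Take 9 from A
Take 13 from A
Take 15 from B
Take 16 from A
Take 24 from A
Take 45 from B
Take 67 from A
Take 79 from B

Merged: [9, 13, 15, 16, 24, 45, 67, 79, 99]


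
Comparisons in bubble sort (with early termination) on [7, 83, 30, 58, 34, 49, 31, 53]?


Algorithm: bubble sort (with early termination)
Input: [7, 83, 30, 58, 34, 49, 31, 53]
Sorted: [7, 30, 31, 34, 49, 53, 58, 83]

25


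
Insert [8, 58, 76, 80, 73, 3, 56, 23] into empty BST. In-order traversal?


Insert 8: root
Insert 58: R from 8
Insert 76: R from 8 -> R from 58
Insert 80: R from 8 -> R from 58 -> R from 76
Insert 73: R from 8 -> R from 58 -> L from 76
Insert 3: L from 8
Insert 56: R from 8 -> L from 58
Insert 23: R from 8 -> L from 58 -> L from 56

In-order: [3, 8, 23, 56, 58, 73, 76, 80]


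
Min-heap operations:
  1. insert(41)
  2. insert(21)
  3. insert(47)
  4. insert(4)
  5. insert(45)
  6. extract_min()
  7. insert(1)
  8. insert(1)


insert(41) -> [41]
insert(21) -> [21, 41]
insert(47) -> [21, 41, 47]
insert(4) -> [4, 21, 47, 41]
insert(45) -> [4, 21, 47, 41, 45]
extract_min()->4, [21, 41, 47, 45]
insert(1) -> [1, 21, 47, 45, 41]
insert(1) -> [1, 21, 1, 45, 41, 47]

Final heap: [1, 21, 1, 45, 41, 47]


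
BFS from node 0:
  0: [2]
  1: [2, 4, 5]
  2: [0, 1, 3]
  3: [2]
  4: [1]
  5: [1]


Visit 0, enqueue [2]
Visit 2, enqueue [1, 3]
Visit 1, enqueue [4, 5]
Visit 3, enqueue []
Visit 4, enqueue []
Visit 5, enqueue []

BFS order: [0, 2, 1, 3, 4, 5]


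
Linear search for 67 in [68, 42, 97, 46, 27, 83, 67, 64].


i=0: 68!=67
i=1: 42!=67
i=2: 97!=67
i=3: 46!=67
i=4: 27!=67
i=5: 83!=67
i=6: 67==67 found!

Found at 6, 7 comps


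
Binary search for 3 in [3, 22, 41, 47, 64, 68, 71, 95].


Step 1: lo=0, hi=7, mid=3, val=47
Step 2: lo=0, hi=2, mid=1, val=22
Step 3: lo=0, hi=0, mid=0, val=3

Found at index 0


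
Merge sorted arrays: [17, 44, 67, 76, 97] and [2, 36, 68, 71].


Take 2 from B
Take 17 from A
Take 36 from B
Take 44 from A
Take 67 from A
Take 68 from B
Take 71 from B

Merged: [2, 17, 36, 44, 67, 68, 71, 76, 97]


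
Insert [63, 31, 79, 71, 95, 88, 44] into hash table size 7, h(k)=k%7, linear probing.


Insert 63: h=0 -> slot 0
Insert 31: h=3 -> slot 3
Insert 79: h=2 -> slot 2
Insert 71: h=1 -> slot 1
Insert 95: h=4 -> slot 4
Insert 88: h=4, 1 probes -> slot 5
Insert 44: h=2, 4 probes -> slot 6

Table: [63, 71, 79, 31, 95, 88, 44]


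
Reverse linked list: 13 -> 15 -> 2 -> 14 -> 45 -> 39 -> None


Step 1: curr=13, set curr.next=prev(None) | reversed so far: 13
Step 2: curr=15, set curr.next=prev(13) | reversed so far: 15 -> 13
Step 3: curr=2, set curr.next=prev(15) | reversed so far: 2 -> 15 -> 13
Step 4: curr=14, set curr.next=prev(2) | reversed so far: 14 -> 2 -> 15 -> 13
Step 5: curr=45, set curr.next=prev(14) | reversed so far: 45 -> 14 -> 2 -> 15 -> 13
Step 6: curr=39, set curr.next=prev(45) | reversed so far: 39 -> 45 -> 14 -> 2 -> 15 -> 13

39 -> 45 -> 14 -> 2 -> 15 -> 13 -> None


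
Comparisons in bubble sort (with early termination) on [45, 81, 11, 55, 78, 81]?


Algorithm: bubble sort (with early termination)
Input: [45, 81, 11, 55, 78, 81]
Sorted: [11, 45, 55, 78, 81, 81]

12


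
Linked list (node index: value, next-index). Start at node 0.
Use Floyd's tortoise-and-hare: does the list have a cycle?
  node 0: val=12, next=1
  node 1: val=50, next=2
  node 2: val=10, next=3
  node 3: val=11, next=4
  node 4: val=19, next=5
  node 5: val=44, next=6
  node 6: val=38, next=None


Floyd's tortoise (slow, +1) and hare (fast, +2):
  init: slow=0, fast=0
  step 1: slow=1, fast=2
  step 2: slow=2, fast=4
  step 3: slow=3, fast=6
  step 4: fast -> None, no cycle

Cycle: no


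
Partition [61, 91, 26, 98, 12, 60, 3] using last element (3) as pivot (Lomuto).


Pivot: 3
Place pivot at 0: [3, 91, 26, 98, 12, 60, 61]

Partitioned: [3, 91, 26, 98, 12, 60, 61]


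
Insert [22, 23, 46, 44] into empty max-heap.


Insert 22: [22]
Insert 23: [23, 22]
Insert 46: [46, 22, 23]
Insert 44: [46, 44, 23, 22]

Final heap: [46, 44, 23, 22]


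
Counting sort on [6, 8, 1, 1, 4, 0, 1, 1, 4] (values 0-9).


Input: [6, 8, 1, 1, 4, 0, 1, 1, 4]
Counts: [1, 4, 0, 0, 2, 0, 1, 0, 1, 0]

Sorted: [0, 1, 1, 1, 1, 4, 4, 6, 8]


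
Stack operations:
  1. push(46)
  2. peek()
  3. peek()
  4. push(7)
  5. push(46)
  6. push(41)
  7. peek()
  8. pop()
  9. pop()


push(46) -> [46]
peek()->46
peek()->46
push(7) -> [46, 7]
push(46) -> [46, 7, 46]
push(41) -> [46, 7, 46, 41]
peek()->41
pop()->41, [46, 7, 46]
pop()->46, [46, 7]

Final stack: [46, 7]


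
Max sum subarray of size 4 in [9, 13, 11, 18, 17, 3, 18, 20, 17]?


[0:4]: 51
[1:5]: 59
[2:6]: 49
[3:7]: 56
[4:8]: 58
[5:9]: 58

Max: 59 at [1:5]


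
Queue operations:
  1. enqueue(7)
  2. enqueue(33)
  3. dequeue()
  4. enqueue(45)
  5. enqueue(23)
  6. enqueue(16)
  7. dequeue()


enqueue(7) -> [7]
enqueue(33) -> [7, 33]
dequeue()->7, [33]
enqueue(45) -> [33, 45]
enqueue(23) -> [33, 45, 23]
enqueue(16) -> [33, 45, 23, 16]
dequeue()->33, [45, 23, 16]

Final queue: [45, 23, 16]


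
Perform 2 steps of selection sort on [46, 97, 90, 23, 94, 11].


Initial: [46, 97, 90, 23, 94, 11]
Step 1: min=11 at 5
  Swap: [11, 97, 90, 23, 94, 46]
Step 2: min=23 at 3
  Swap: [11, 23, 90, 97, 94, 46]

After 2 steps: [11, 23, 90, 97, 94, 46]


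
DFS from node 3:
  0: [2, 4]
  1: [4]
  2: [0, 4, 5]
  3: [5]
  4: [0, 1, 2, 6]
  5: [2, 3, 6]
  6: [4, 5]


Visit 3, push [5]
Visit 5, push [6, 2]
Visit 2, push [4, 0]
Visit 0, push [4]
Visit 4, push [6, 1]
Visit 1, push []
Visit 6, push []

DFS order: [3, 5, 2, 0, 4, 1, 6]


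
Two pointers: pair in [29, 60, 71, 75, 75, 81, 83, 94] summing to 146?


lo=0(29)+hi=7(94)=123
lo=1(60)+hi=7(94)=154
lo=1(60)+hi=6(83)=143
lo=2(71)+hi=6(83)=154
lo=2(71)+hi=5(81)=152
lo=2(71)+hi=4(75)=146

Yes: 71+75=146


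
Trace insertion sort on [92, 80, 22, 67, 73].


Initial: [92, 80, 22, 67, 73]
Insert 80: [80, 92, 22, 67, 73]
Insert 22: [22, 80, 92, 67, 73]
Insert 67: [22, 67, 80, 92, 73]
Insert 73: [22, 67, 73, 80, 92]

Sorted: [22, 67, 73, 80, 92]


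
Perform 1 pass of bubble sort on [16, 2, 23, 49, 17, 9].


Initial: [16, 2, 23, 49, 17, 9]
Pass 1: [2, 16, 23, 17, 9, 49] (3 swaps)

After 1 pass: [2, 16, 23, 17, 9, 49]


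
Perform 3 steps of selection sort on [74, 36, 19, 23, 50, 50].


Initial: [74, 36, 19, 23, 50, 50]
Step 1: min=19 at 2
  Swap: [19, 36, 74, 23, 50, 50]
Step 2: min=23 at 3
  Swap: [19, 23, 74, 36, 50, 50]
Step 3: min=36 at 3
  Swap: [19, 23, 36, 74, 50, 50]

After 3 steps: [19, 23, 36, 74, 50, 50]


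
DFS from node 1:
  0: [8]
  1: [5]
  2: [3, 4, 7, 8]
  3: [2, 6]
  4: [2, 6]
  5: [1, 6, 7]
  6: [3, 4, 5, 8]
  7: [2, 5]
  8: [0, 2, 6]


Visit 1, push [5]
Visit 5, push [7, 6]
Visit 6, push [8, 4, 3]
Visit 3, push [2]
Visit 2, push [8, 7, 4]
Visit 4, push []
Visit 7, push []
Visit 8, push [0]
Visit 0, push []

DFS order: [1, 5, 6, 3, 2, 4, 7, 8, 0]


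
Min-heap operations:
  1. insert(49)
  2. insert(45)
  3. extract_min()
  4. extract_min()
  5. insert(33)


insert(49) -> [49]
insert(45) -> [45, 49]
extract_min()->45, [49]
extract_min()->49, []
insert(33) -> [33]

Final heap: [33]


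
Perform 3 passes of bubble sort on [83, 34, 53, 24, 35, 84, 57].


Initial: [83, 34, 53, 24, 35, 84, 57]
Pass 1: [34, 53, 24, 35, 83, 57, 84] (5 swaps)
Pass 2: [34, 24, 35, 53, 57, 83, 84] (3 swaps)
Pass 3: [24, 34, 35, 53, 57, 83, 84] (1 swaps)

After 3 passes: [24, 34, 35, 53, 57, 83, 84]


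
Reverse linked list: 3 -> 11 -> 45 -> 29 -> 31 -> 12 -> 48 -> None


Step 1: curr=3, set curr.next=prev(None) | reversed so far: 3
Step 2: curr=11, set curr.next=prev(3) | reversed so far: 11 -> 3
Step 3: curr=45, set curr.next=prev(11) | reversed so far: 45 -> 11 -> 3
Step 4: curr=29, set curr.next=prev(45) | reversed so far: 29 -> 45 -> 11 -> 3
Step 5: curr=31, set curr.next=prev(29) | reversed so far: 31 -> 29 -> 45 -> 11 -> 3
Step 6: curr=12, set curr.next=prev(31) | reversed so far: 12 -> 31 -> 29 -> 45 -> 11 -> 3
Step 7: curr=48, set curr.next=prev(12) | reversed so far: 48 -> 12 -> 31 -> 29 -> 45 -> 11 -> 3

48 -> 12 -> 31 -> 29 -> 45 -> 11 -> 3 -> None


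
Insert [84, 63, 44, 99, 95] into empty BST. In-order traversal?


Insert 84: root
Insert 63: L from 84
Insert 44: L from 84 -> L from 63
Insert 99: R from 84
Insert 95: R from 84 -> L from 99

In-order: [44, 63, 84, 95, 99]


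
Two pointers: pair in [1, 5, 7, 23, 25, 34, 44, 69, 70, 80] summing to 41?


lo=0(1)+hi=9(80)=81
lo=0(1)+hi=8(70)=71
lo=0(1)+hi=7(69)=70
lo=0(1)+hi=6(44)=45
lo=0(1)+hi=5(34)=35
lo=1(5)+hi=5(34)=39
lo=2(7)+hi=5(34)=41

Yes: 7+34=41


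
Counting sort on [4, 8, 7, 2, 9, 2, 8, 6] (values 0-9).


Input: [4, 8, 7, 2, 9, 2, 8, 6]
Counts: [0, 0, 2, 0, 1, 0, 1, 1, 2, 1]

Sorted: [2, 2, 4, 6, 7, 8, 8, 9]


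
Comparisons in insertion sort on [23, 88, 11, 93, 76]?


Algorithm: insertion sort
Input: [23, 88, 11, 93, 76]
Sorted: [11, 23, 76, 88, 93]

7


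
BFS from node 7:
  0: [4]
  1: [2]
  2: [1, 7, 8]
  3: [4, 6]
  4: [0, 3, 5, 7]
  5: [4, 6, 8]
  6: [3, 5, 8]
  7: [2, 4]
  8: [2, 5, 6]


Visit 7, enqueue [2, 4]
Visit 2, enqueue [1, 8]
Visit 4, enqueue [0, 3, 5]
Visit 1, enqueue []
Visit 8, enqueue [6]
Visit 0, enqueue []
Visit 3, enqueue []
Visit 5, enqueue []
Visit 6, enqueue []

BFS order: [7, 2, 4, 1, 8, 0, 3, 5, 6]


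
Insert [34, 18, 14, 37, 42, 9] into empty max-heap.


Insert 34: [34]
Insert 18: [34, 18]
Insert 14: [34, 18, 14]
Insert 37: [37, 34, 14, 18]
Insert 42: [42, 37, 14, 18, 34]
Insert 9: [42, 37, 14, 18, 34, 9]

Final heap: [42, 37, 14, 18, 34, 9]


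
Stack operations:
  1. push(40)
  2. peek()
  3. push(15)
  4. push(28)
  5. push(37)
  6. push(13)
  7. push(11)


push(40) -> [40]
peek()->40
push(15) -> [40, 15]
push(28) -> [40, 15, 28]
push(37) -> [40, 15, 28, 37]
push(13) -> [40, 15, 28, 37, 13]
push(11) -> [40, 15, 28, 37, 13, 11]

Final stack: [40, 15, 28, 37, 13, 11]


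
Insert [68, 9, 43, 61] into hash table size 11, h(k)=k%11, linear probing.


Insert 68: h=2 -> slot 2
Insert 9: h=9 -> slot 9
Insert 43: h=10 -> slot 10
Insert 61: h=6 -> slot 6

Table: [None, None, 68, None, None, None, 61, None, None, 9, 43]


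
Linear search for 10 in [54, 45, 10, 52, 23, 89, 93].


i=0: 54!=10
i=1: 45!=10
i=2: 10==10 found!

Found at 2, 3 comps


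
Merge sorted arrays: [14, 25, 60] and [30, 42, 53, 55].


Take 14 from A
Take 25 from A
Take 30 from B
Take 42 from B
Take 53 from B
Take 55 from B

Merged: [14, 25, 30, 42, 53, 55, 60]


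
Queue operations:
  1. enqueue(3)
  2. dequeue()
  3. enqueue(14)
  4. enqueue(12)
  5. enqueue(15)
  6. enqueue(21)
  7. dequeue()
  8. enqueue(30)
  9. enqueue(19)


enqueue(3) -> [3]
dequeue()->3, []
enqueue(14) -> [14]
enqueue(12) -> [14, 12]
enqueue(15) -> [14, 12, 15]
enqueue(21) -> [14, 12, 15, 21]
dequeue()->14, [12, 15, 21]
enqueue(30) -> [12, 15, 21, 30]
enqueue(19) -> [12, 15, 21, 30, 19]

Final queue: [12, 15, 21, 30, 19]


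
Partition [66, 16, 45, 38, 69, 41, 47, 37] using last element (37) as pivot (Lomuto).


Pivot: 37
  16 <= 37: swap -> [16, 66, 45, 38, 69, 41, 47, 37]
Place pivot at 1: [16, 37, 45, 38, 69, 41, 47, 66]

Partitioned: [16, 37, 45, 38, 69, 41, 47, 66]


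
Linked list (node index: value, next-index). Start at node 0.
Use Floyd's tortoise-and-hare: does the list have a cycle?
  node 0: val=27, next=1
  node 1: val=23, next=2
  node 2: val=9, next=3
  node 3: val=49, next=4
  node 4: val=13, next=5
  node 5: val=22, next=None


Floyd's tortoise (slow, +1) and hare (fast, +2):
  init: slow=0, fast=0
  step 1: slow=1, fast=2
  step 2: slow=2, fast=4
  step 3: fast 4->5->None, no cycle

Cycle: no


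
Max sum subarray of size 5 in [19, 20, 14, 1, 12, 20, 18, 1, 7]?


[0:5]: 66
[1:6]: 67
[2:7]: 65
[3:8]: 52
[4:9]: 58

Max: 67 at [1:6]


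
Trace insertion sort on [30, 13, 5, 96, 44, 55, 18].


Initial: [30, 13, 5, 96, 44, 55, 18]
Insert 13: [13, 30, 5, 96, 44, 55, 18]
Insert 5: [5, 13, 30, 96, 44, 55, 18]
Insert 96: [5, 13, 30, 96, 44, 55, 18]
Insert 44: [5, 13, 30, 44, 96, 55, 18]
Insert 55: [5, 13, 30, 44, 55, 96, 18]
Insert 18: [5, 13, 18, 30, 44, 55, 96]

Sorted: [5, 13, 18, 30, 44, 55, 96]


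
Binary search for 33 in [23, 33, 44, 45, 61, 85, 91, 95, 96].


Step 1: lo=0, hi=8, mid=4, val=61
Step 2: lo=0, hi=3, mid=1, val=33

Found at index 1


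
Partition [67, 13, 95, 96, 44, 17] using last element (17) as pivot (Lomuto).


Pivot: 17
  13 <= 17: swap -> [13, 67, 95, 96, 44, 17]
Place pivot at 1: [13, 17, 95, 96, 44, 67]

Partitioned: [13, 17, 95, 96, 44, 67]


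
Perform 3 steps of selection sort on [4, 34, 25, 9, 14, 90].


Initial: [4, 34, 25, 9, 14, 90]
Step 1: min=4 at 0
  Swap: [4, 34, 25, 9, 14, 90]
Step 2: min=9 at 3
  Swap: [4, 9, 25, 34, 14, 90]
Step 3: min=14 at 4
  Swap: [4, 9, 14, 34, 25, 90]

After 3 steps: [4, 9, 14, 34, 25, 90]


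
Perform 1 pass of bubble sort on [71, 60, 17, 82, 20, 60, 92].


Initial: [71, 60, 17, 82, 20, 60, 92]
Pass 1: [60, 17, 71, 20, 60, 82, 92] (4 swaps)

After 1 pass: [60, 17, 71, 20, 60, 82, 92]


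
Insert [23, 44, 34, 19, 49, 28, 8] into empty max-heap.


Insert 23: [23]
Insert 44: [44, 23]
Insert 34: [44, 23, 34]
Insert 19: [44, 23, 34, 19]
Insert 49: [49, 44, 34, 19, 23]
Insert 28: [49, 44, 34, 19, 23, 28]
Insert 8: [49, 44, 34, 19, 23, 28, 8]

Final heap: [49, 44, 34, 19, 23, 28, 8]


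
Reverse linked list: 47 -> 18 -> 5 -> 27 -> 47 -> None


Step 1: curr=47, set curr.next=prev(None) | reversed so far: 47
Step 2: curr=18, set curr.next=prev(47) | reversed so far: 18 -> 47
Step 3: curr=5, set curr.next=prev(18) | reversed so far: 5 -> 18 -> 47
Step 4: curr=27, set curr.next=prev(5) | reversed so far: 27 -> 5 -> 18 -> 47
Step 5: curr=47, set curr.next=prev(27) | reversed so far: 47 -> 27 -> 5 -> 18 -> 47

47 -> 27 -> 5 -> 18 -> 47 -> None


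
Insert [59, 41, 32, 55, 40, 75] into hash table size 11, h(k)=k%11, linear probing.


Insert 59: h=4 -> slot 4
Insert 41: h=8 -> slot 8
Insert 32: h=10 -> slot 10
Insert 55: h=0 -> slot 0
Insert 40: h=7 -> slot 7
Insert 75: h=9 -> slot 9

Table: [55, None, None, None, 59, None, None, 40, 41, 75, 32]


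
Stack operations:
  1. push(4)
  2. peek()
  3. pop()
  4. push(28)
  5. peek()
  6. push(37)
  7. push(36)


push(4) -> [4]
peek()->4
pop()->4, []
push(28) -> [28]
peek()->28
push(37) -> [28, 37]
push(36) -> [28, 37, 36]

Final stack: [28, 37, 36]


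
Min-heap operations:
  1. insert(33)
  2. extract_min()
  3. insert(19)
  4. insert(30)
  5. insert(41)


insert(33) -> [33]
extract_min()->33, []
insert(19) -> [19]
insert(30) -> [19, 30]
insert(41) -> [19, 30, 41]

Final heap: [19, 30, 41]


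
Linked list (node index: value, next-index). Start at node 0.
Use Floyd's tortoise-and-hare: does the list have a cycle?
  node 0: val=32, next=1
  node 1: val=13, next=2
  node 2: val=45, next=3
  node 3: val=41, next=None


Floyd's tortoise (slow, +1) and hare (fast, +2):
  init: slow=0, fast=0
  step 1: slow=1, fast=2
  step 2: fast 2->3->None, no cycle

Cycle: no


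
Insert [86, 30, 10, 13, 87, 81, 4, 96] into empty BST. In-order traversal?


Insert 86: root
Insert 30: L from 86
Insert 10: L from 86 -> L from 30
Insert 13: L from 86 -> L from 30 -> R from 10
Insert 87: R from 86
Insert 81: L from 86 -> R from 30
Insert 4: L from 86 -> L from 30 -> L from 10
Insert 96: R from 86 -> R from 87

In-order: [4, 10, 13, 30, 81, 86, 87, 96]


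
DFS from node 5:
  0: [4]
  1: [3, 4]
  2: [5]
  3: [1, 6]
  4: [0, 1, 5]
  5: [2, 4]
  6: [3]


Visit 5, push [4, 2]
Visit 2, push []
Visit 4, push [1, 0]
Visit 0, push []
Visit 1, push [3]
Visit 3, push [6]
Visit 6, push []

DFS order: [5, 2, 4, 0, 1, 3, 6]


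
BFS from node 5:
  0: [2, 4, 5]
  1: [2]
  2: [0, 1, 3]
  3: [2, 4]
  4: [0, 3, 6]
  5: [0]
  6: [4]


Visit 5, enqueue [0]
Visit 0, enqueue [2, 4]
Visit 2, enqueue [1, 3]
Visit 4, enqueue [6]
Visit 1, enqueue []
Visit 3, enqueue []
Visit 6, enqueue []

BFS order: [5, 0, 2, 4, 1, 3, 6]


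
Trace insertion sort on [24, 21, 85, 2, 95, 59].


Initial: [24, 21, 85, 2, 95, 59]
Insert 21: [21, 24, 85, 2, 95, 59]
Insert 85: [21, 24, 85, 2, 95, 59]
Insert 2: [2, 21, 24, 85, 95, 59]
Insert 95: [2, 21, 24, 85, 95, 59]
Insert 59: [2, 21, 24, 59, 85, 95]

Sorted: [2, 21, 24, 59, 85, 95]


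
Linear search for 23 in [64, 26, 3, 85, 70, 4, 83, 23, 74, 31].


i=0: 64!=23
i=1: 26!=23
i=2: 3!=23
i=3: 85!=23
i=4: 70!=23
i=5: 4!=23
i=6: 83!=23
i=7: 23==23 found!

Found at 7, 8 comps


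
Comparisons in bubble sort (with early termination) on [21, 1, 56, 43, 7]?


Algorithm: bubble sort (with early termination)
Input: [21, 1, 56, 43, 7]
Sorted: [1, 7, 21, 43, 56]

10


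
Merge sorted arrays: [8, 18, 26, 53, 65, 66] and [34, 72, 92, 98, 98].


Take 8 from A
Take 18 from A
Take 26 from A
Take 34 from B
Take 53 from A
Take 65 from A
Take 66 from A

Merged: [8, 18, 26, 34, 53, 65, 66, 72, 92, 98, 98]


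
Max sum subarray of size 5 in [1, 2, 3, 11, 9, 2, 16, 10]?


[0:5]: 26
[1:6]: 27
[2:7]: 41
[3:8]: 48

Max: 48 at [3:8]


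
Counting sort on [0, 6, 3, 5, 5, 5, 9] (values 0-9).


Input: [0, 6, 3, 5, 5, 5, 9]
Counts: [1, 0, 0, 1, 0, 3, 1, 0, 0, 1]

Sorted: [0, 3, 5, 5, 5, 6, 9]


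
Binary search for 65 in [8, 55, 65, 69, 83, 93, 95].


Step 1: lo=0, hi=6, mid=3, val=69
Step 2: lo=0, hi=2, mid=1, val=55
Step 3: lo=2, hi=2, mid=2, val=65

Found at index 2


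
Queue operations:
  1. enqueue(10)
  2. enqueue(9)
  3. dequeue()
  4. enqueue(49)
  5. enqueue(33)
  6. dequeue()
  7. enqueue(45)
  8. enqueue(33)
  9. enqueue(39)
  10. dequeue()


enqueue(10) -> [10]
enqueue(9) -> [10, 9]
dequeue()->10, [9]
enqueue(49) -> [9, 49]
enqueue(33) -> [9, 49, 33]
dequeue()->9, [49, 33]
enqueue(45) -> [49, 33, 45]
enqueue(33) -> [49, 33, 45, 33]
enqueue(39) -> [49, 33, 45, 33, 39]
dequeue()->49, [33, 45, 33, 39]

Final queue: [33, 45, 33, 39]


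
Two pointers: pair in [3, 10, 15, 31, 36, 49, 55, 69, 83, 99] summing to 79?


lo=0(3)+hi=9(99)=102
lo=0(3)+hi=8(83)=86
lo=0(3)+hi=7(69)=72
lo=1(10)+hi=7(69)=79

Yes: 10+69=79


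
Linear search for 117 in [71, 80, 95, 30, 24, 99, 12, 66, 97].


i=0: 71!=117
i=1: 80!=117
i=2: 95!=117
i=3: 30!=117
i=4: 24!=117
i=5: 99!=117
i=6: 12!=117
i=7: 66!=117
i=8: 97!=117

Not found, 9 comps


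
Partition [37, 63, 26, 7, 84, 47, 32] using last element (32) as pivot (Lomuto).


Pivot: 32
  26 <= 32: swap -> [26, 63, 37, 7, 84, 47, 32]
  7 <= 32: swap -> [26, 7, 37, 63, 84, 47, 32]
Place pivot at 2: [26, 7, 32, 63, 84, 47, 37]

Partitioned: [26, 7, 32, 63, 84, 47, 37]


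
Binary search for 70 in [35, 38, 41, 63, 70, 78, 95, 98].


Step 1: lo=0, hi=7, mid=3, val=63
Step 2: lo=4, hi=7, mid=5, val=78
Step 3: lo=4, hi=4, mid=4, val=70

Found at index 4


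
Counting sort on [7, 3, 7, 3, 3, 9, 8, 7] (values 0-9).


Input: [7, 3, 7, 3, 3, 9, 8, 7]
Counts: [0, 0, 0, 3, 0, 0, 0, 3, 1, 1]

Sorted: [3, 3, 3, 7, 7, 7, 8, 9]


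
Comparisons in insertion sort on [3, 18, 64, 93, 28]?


Algorithm: insertion sort
Input: [3, 18, 64, 93, 28]
Sorted: [3, 18, 28, 64, 93]

6


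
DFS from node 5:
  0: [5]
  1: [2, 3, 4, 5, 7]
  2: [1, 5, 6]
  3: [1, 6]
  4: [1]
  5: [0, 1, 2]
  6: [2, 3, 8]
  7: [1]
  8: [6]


Visit 5, push [2, 1, 0]
Visit 0, push []
Visit 1, push [7, 4, 3, 2]
Visit 2, push [6]
Visit 6, push [8, 3]
Visit 3, push []
Visit 8, push []
Visit 4, push []
Visit 7, push []

DFS order: [5, 0, 1, 2, 6, 3, 8, 4, 7]


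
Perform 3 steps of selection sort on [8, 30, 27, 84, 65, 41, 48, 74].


Initial: [8, 30, 27, 84, 65, 41, 48, 74]
Step 1: min=8 at 0
  Swap: [8, 30, 27, 84, 65, 41, 48, 74]
Step 2: min=27 at 2
  Swap: [8, 27, 30, 84, 65, 41, 48, 74]
Step 3: min=30 at 2
  Swap: [8, 27, 30, 84, 65, 41, 48, 74]

After 3 steps: [8, 27, 30, 84, 65, 41, 48, 74]


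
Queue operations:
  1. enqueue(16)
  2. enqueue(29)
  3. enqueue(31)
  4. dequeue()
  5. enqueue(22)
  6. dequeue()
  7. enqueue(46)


enqueue(16) -> [16]
enqueue(29) -> [16, 29]
enqueue(31) -> [16, 29, 31]
dequeue()->16, [29, 31]
enqueue(22) -> [29, 31, 22]
dequeue()->29, [31, 22]
enqueue(46) -> [31, 22, 46]

Final queue: [31, 22, 46]


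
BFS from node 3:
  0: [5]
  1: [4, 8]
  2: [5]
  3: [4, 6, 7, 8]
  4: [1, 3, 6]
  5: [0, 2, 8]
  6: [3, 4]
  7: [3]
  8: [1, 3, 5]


Visit 3, enqueue [4, 6, 7, 8]
Visit 4, enqueue [1]
Visit 6, enqueue []
Visit 7, enqueue []
Visit 8, enqueue [5]
Visit 1, enqueue []
Visit 5, enqueue [0, 2]
Visit 0, enqueue []
Visit 2, enqueue []

BFS order: [3, 4, 6, 7, 8, 1, 5, 0, 2]


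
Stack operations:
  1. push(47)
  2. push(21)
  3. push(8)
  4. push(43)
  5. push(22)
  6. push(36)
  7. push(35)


push(47) -> [47]
push(21) -> [47, 21]
push(8) -> [47, 21, 8]
push(43) -> [47, 21, 8, 43]
push(22) -> [47, 21, 8, 43, 22]
push(36) -> [47, 21, 8, 43, 22, 36]
push(35) -> [47, 21, 8, 43, 22, 36, 35]

Final stack: [47, 21, 8, 43, 22, 36, 35]


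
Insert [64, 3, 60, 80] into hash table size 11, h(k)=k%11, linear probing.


Insert 64: h=9 -> slot 9
Insert 3: h=3 -> slot 3
Insert 60: h=5 -> slot 5
Insert 80: h=3, 1 probes -> slot 4

Table: [None, None, None, 3, 80, 60, None, None, None, 64, None]


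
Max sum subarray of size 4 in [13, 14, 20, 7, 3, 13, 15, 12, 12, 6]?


[0:4]: 54
[1:5]: 44
[2:6]: 43
[3:7]: 38
[4:8]: 43
[5:9]: 52
[6:10]: 45

Max: 54 at [0:4]


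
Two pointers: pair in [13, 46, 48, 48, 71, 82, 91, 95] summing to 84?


lo=0(13)+hi=7(95)=108
lo=0(13)+hi=6(91)=104
lo=0(13)+hi=5(82)=95
lo=0(13)+hi=4(71)=84

Yes: 13+71=84


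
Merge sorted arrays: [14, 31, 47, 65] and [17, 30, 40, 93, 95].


Take 14 from A
Take 17 from B
Take 30 from B
Take 31 from A
Take 40 from B
Take 47 from A
Take 65 from A

Merged: [14, 17, 30, 31, 40, 47, 65, 93, 95]


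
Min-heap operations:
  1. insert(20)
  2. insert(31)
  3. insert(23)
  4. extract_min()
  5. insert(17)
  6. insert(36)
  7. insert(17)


insert(20) -> [20]
insert(31) -> [20, 31]
insert(23) -> [20, 31, 23]
extract_min()->20, [23, 31]
insert(17) -> [17, 31, 23]
insert(36) -> [17, 31, 23, 36]
insert(17) -> [17, 17, 23, 36, 31]

Final heap: [17, 17, 23, 36, 31]


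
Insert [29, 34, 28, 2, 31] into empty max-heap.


Insert 29: [29]
Insert 34: [34, 29]
Insert 28: [34, 29, 28]
Insert 2: [34, 29, 28, 2]
Insert 31: [34, 31, 28, 2, 29]

Final heap: [34, 31, 28, 2, 29]


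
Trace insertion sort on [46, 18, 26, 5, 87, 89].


Initial: [46, 18, 26, 5, 87, 89]
Insert 18: [18, 46, 26, 5, 87, 89]
Insert 26: [18, 26, 46, 5, 87, 89]
Insert 5: [5, 18, 26, 46, 87, 89]
Insert 87: [5, 18, 26, 46, 87, 89]
Insert 89: [5, 18, 26, 46, 87, 89]

Sorted: [5, 18, 26, 46, 87, 89]


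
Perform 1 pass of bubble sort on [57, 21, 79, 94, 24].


Initial: [57, 21, 79, 94, 24]
Pass 1: [21, 57, 79, 24, 94] (2 swaps)

After 1 pass: [21, 57, 79, 24, 94]


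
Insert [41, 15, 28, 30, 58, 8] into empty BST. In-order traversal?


Insert 41: root
Insert 15: L from 41
Insert 28: L from 41 -> R from 15
Insert 30: L from 41 -> R from 15 -> R from 28
Insert 58: R from 41
Insert 8: L from 41 -> L from 15

In-order: [8, 15, 28, 30, 41, 58]


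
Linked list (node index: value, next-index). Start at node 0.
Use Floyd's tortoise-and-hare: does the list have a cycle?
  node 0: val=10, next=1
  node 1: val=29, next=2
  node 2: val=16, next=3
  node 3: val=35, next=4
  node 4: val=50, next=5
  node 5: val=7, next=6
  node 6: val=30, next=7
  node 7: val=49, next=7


Floyd's tortoise (slow, +1) and hare (fast, +2):
  init: slow=0, fast=0
  step 1: slow=1, fast=2
  step 2: slow=2, fast=4
  step 3: slow=3, fast=6
  step 4: slow=4, fast=7
  step 5: slow=5, fast=7
  step 6: slow=6, fast=7
  step 7: slow=7, fast=7
  slow == fast at node 7: cycle detected

Cycle: yes
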